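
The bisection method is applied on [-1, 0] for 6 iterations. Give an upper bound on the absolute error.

Bisection error bound: |error| ≤ (b-a)/2^n
|error| ≤ (0 - (-1))/2^6 = 1/2^6
|error| ≤ 0.0156250000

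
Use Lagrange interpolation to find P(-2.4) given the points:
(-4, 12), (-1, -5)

Lagrange interpolation formula:
P(x) = Σ yᵢ × Lᵢ(x)
where Lᵢ(x) = Π_{j≠i} (x - xⱼ)/(xᵢ - xⱼ)

L_0(-2.4) = (-2.4 - (-1))/(-4 - (-1)) = 0.466667
L_1(-2.4) = (-2.4 - (-4))/(-1 - (-4)) = 0.533333

P(-2.4) = 12×L_0(-2.4) + (-5)×L_1(-2.4)
P(-2.4) = 2.933333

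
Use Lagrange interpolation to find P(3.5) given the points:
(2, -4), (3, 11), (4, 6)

Lagrange interpolation formula:
P(x) = Σ yᵢ × Lᵢ(x)
where Lᵢ(x) = Π_{j≠i} (x - xⱼ)/(xᵢ - xⱼ)

L_0(3.5) = (3.5 - 3)/(2 - 3) × (3.5 - 4)/(2 - 4) = -0.125000
L_1(3.5) = (3.5 - 2)/(3 - 2) × (3.5 - 4)/(3 - 4) = 0.750000
L_2(3.5) = (3.5 - 2)/(4 - 2) × (3.5 - 3)/(4 - 3) = 0.375000

P(3.5) = (-4)×L_0(3.5) + 11×L_1(3.5) + 6×L_2(3.5)
P(3.5) = 11.000000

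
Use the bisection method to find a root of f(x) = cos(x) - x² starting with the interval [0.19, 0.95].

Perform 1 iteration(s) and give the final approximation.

f(x) = cos(x) - x²
Initial interval: [0.19, 0.95]

Iteration 1:
  c_1 = (0.190000 + 0.950000)/2 = 0.570000
  f(c_1) = f(0.570000) = 0.517001
  f(a) × f(c) ≥ 0, new interval: [0.570000, 0.950000]

After 1 iteration(s), the approximation is c_1 = 0.570000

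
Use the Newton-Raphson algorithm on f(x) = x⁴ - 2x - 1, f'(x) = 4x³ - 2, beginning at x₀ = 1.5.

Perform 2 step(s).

f(x) = x⁴ - 2x - 1
f'(x) = 4x³ - 2
x₀ = 1.5

Newton-Raphson formula: x_{n+1} = x_n - f(x_n)/f'(x_n)

Iteration 1:
  f(1.500000) = 1.062500
  f'(1.500000) = 11.500000
  x_1 = 1.500000 - 1.062500/11.500000 = 1.407609
Iteration 2:
  f(1.407609) = 0.110579
  f'(1.407609) = 9.155931
  x_2 = 1.407609 - 0.110579/9.155931 = 1.395531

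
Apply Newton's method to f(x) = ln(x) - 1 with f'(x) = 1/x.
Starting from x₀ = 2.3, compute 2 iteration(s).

f(x) = ln(x) - 1
f'(x) = 1/x
x₀ = 2.3

Newton-Raphson formula: x_{n+1} = x_n - f(x_n)/f'(x_n)

Iteration 1:
  f(2.300000) = -0.167091
  f'(2.300000) = 0.434783
  x_1 = 2.300000 - (-0.167091)/0.434783 = 2.684309
Iteration 2:
  f(2.684309) = -0.012577
  f'(2.684309) = 0.372535
  x_2 = 2.684309 - (-0.012577)/0.372535 = 2.718069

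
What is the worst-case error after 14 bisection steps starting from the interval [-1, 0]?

Bisection error bound: |error| ≤ (b-a)/2^n
|error| ≤ (0 - (-1))/2^14 = 1/2^14
|error| ≤ 0.0000610352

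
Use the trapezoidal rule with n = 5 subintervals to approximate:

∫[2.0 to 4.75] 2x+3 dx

f(x) = 2x+3
a = 2.0, b = 4.75, n = 5
h = (b - a)/n = 0.550000

Trapezoidal rule: (h/2)[f(x₀) + 2f(x₁) + 2f(x₂) + ... + f(xₙ)]

x_0 = 2.0000, f(x_0) = 7.000000, coefficient = 1
x_1 = 2.5500, f(x_1) = 8.100000, coefficient = 2
x_2 = 3.1000, f(x_2) = 9.200000, coefficient = 2
x_3 = 3.6500, f(x_3) = 10.300000, coefficient = 2
x_4 = 4.2000, f(x_4) = 11.400000, coefficient = 2
x_5 = 4.7500, f(x_5) = 12.500000, coefficient = 1

I ≈ (0.550000/2) × 97.500000 = 26.812500
Exact value: 26.812500
Error: 0.000000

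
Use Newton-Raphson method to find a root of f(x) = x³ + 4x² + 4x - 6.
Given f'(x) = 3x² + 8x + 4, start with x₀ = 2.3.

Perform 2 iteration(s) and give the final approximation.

f(x) = x³ + 4x² + 4x - 6
f'(x) = 3x² + 8x + 4
x₀ = 2.3

Newton-Raphson formula: x_{n+1} = x_n - f(x_n)/f'(x_n)

Iteration 1:
  f(2.300000) = 36.527000
  f'(2.300000) = 38.270000
  x_1 = 2.300000 - 36.527000/38.270000 = 1.345545
Iteration 2:
  f(1.345545) = 9.060239
  f'(1.345545) = 20.195831
  x_2 = 1.345545 - 9.060239/20.195831 = 0.896926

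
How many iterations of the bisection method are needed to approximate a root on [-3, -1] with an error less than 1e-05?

We need (b-a)/2^n ≤ 1e-05
(-1 - (-3))/2^n ≤ 1e-05
2/2^n ≤ 1e-05
2^n ≥ 200000
n ≥ log₂(200000) = 17.61
n ≥ 18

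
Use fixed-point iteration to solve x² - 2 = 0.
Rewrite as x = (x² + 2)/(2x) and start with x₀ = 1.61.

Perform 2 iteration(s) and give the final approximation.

Equation: x² - 2 = 0
Fixed-point form: x = (x² + 2)/(2x)
x₀ = 1.61

x_1 = g(1.610000) = 1.426118
x_2 = g(1.426118) = 1.414263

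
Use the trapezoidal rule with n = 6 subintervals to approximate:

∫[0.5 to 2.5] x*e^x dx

f(x) = x*e^x
a = 0.5, b = 2.5, n = 6
h = (b - a)/n = 0.333333

Trapezoidal rule: (h/2)[f(x₀) + 2f(x₁) + 2f(x₂) + ... + f(xₙ)]

x_0 = 0.5000, f(x_0) = 0.824361, coefficient = 1
x_1 = 0.8333, f(x_1) = 1.917480, coefficient = 2
x_2 = 1.1667, f(x_2) = 3.746482, coefficient = 2
x_3 = 1.5000, f(x_3) = 6.722534, coefficient = 2
x_4 = 1.8333, f(x_4) = 11.466952, coefficient = 2
x_5 = 2.1667, f(x_5) = 18.913133, coefficient = 2
x_6 = 2.5000, f(x_6) = 30.456235, coefficient = 1

I ≈ (0.333333/2) × 116.813757 = 19.468959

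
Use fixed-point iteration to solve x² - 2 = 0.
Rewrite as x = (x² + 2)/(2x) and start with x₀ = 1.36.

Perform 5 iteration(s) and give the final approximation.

Equation: x² - 2 = 0
Fixed-point form: x = (x² + 2)/(2x)
x₀ = 1.36

x_1 = g(1.360000) = 1.415294
x_2 = g(1.415294) = 1.414214
x_3 = g(1.414214) = 1.414214
x_4 = g(1.414214) = 1.414214
x_5 = g(1.414214) = 1.414214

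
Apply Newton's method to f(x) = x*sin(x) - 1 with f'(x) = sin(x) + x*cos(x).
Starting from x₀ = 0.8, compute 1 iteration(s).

f(x) = x*sin(x) - 1
f'(x) = sin(x) + x*cos(x)
x₀ = 0.8

Newton-Raphson formula: x_{n+1} = x_n - f(x_n)/f'(x_n)

Iteration 1:
  f(0.800000) = -0.426115
  f'(0.800000) = 1.274721
  x_1 = 0.800000 - (-0.426115)/1.274721 = 1.134281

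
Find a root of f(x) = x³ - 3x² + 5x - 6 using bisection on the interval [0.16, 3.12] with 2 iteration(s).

f(x) = x³ - 3x² + 5x - 6
Initial interval: [0.16, 3.12]

Iteration 1:
  c_1 = (0.160000 + 3.120000)/2 = 1.640000
  f(c_1) = f(1.640000) = -1.457856
  f(a) × f(c) ≥ 0, new interval: [1.640000, 3.120000]
Iteration 2:
  c_2 = (1.640000 + 3.120000)/2 = 2.380000
  f(c_2) = f(2.380000) = 2.388072
  f(a) × f(c) < 0, new interval: [1.640000, 2.380000]

After 2 iteration(s), the approximation is c_2 = 2.380000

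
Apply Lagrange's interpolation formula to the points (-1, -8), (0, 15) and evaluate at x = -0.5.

Lagrange interpolation formula:
P(x) = Σ yᵢ × Lᵢ(x)
where Lᵢ(x) = Π_{j≠i} (x - xⱼ)/(xᵢ - xⱼ)

L_0(-0.5) = (-0.5 - 0)/(-1 - 0) = 0.500000
L_1(-0.5) = (-0.5 - (-1))/(0 - (-1)) = 0.500000

P(-0.5) = (-8)×L_0(-0.5) + 15×L_1(-0.5)
P(-0.5) = 3.500000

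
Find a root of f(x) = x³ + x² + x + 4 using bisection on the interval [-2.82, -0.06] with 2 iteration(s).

f(x) = x³ + x² + x + 4
Initial interval: [-2.82, -0.06]

Iteration 1:
  c_1 = (-2.820000 + (-0.060000))/2 = -1.440000
  f(c_1) = f(-1.440000) = 1.647616
  f(a) × f(c) < 0, new interval: [-2.820000, -1.440000]
Iteration 2:
  c_2 = (-2.820000 + (-1.440000))/2 = -2.130000
  f(c_2) = f(-2.130000) = -3.256697
  f(a) × f(c) ≥ 0, new interval: [-2.130000, -1.440000]

After 2 iteration(s), the approximation is c_2 = -2.130000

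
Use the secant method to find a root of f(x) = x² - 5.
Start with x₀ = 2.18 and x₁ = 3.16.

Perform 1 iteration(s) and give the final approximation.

f(x) = x² - 5
x₀ = 2.18, x₁ = 3.16

Secant formula: x_{n+1} = x_n - f(x_n)(x_n - x_{n-1})/(f(x_n) - f(x_{n-1}))

Iteration 1:
  f(2.180000) = -0.247600
  f(3.160000) = 4.985600
  x_2 = 3.160000 - 4.985600×(3.160000 - 2.180000)/(4.985600 - (-0.247600))
       = 2.226367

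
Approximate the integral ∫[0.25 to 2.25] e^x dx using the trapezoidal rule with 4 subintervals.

f(x) = e^x
a = 0.25, b = 2.25, n = 4
h = (b - a)/n = 0.500000

Trapezoidal rule: (h/2)[f(x₀) + 2f(x₁) + 2f(x₂) + ... + f(xₙ)]

x_0 = 0.2500, f(x_0) = 1.284025, coefficient = 1
x_1 = 0.7500, f(x_1) = 2.117000, coefficient = 2
x_2 = 1.2500, f(x_2) = 3.490343, coefficient = 2
x_3 = 1.7500, f(x_3) = 5.754603, coefficient = 2
x_4 = 2.2500, f(x_4) = 9.487736, coefficient = 1

I ≈ (0.500000/2) × 33.495653 = 8.373913
Exact value: 8.203710
Error: 0.170203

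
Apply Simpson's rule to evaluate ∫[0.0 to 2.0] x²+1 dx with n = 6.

f(x) = x²+1
a = 0.0, b = 2.0, n = 6
h = (b - a)/n = 0.333333

Simpson's rule: (h/3)[f(x₀) + 4f(x₁) + 2f(x₂) + ... + f(xₙ)]

x_0 = 0.0000, f(x_0) = 1.000000, coefficient = 1
x_1 = 0.3333, f(x_1) = 1.111111, coefficient = 4
x_2 = 0.6667, f(x_2) = 1.444444, coefficient = 2
x_3 = 1.0000, f(x_3) = 2.000000, coefficient = 4
x_4 = 1.3333, f(x_4) = 2.777778, coefficient = 2
x_5 = 1.6667, f(x_5) = 3.777778, coefficient = 4
x_6 = 2.0000, f(x_6) = 5.000000, coefficient = 1

I ≈ (0.333333/3) × 42.000000 = 4.666667
Exact value: 4.666667
Error: 0.000000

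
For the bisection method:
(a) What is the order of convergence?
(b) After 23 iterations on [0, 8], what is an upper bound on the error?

(a) Bisection has linear (order 1) convergence; the error is halved each step.

(b) Error bound = (b-a)/2^n = (8 - 0)/2^{23}
    = 8/2^{23}

(a) 1 (linear); (b) error ≤ 9.54e-07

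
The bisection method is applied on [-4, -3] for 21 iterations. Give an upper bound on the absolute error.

Bisection error bound: |error| ≤ (b-a)/2^n
|error| ≤ (-3 - (-4))/2^21 = 1/2^21
|error| ≤ 0.0000004768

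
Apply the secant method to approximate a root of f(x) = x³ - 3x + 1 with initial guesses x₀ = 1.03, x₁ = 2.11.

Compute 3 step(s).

f(x) = x³ - 3x + 1
x₀ = 1.03, x₁ = 2.11

Secant formula: x_{n+1} = x_n - f(x_n)(x_n - x_{n-1})/(f(x_n) - f(x_{n-1}))

Iteration 1:
  f(1.030000) = -0.997273
  f(2.110000) = 4.063931
  x_2 = 2.110000 - 4.063931×(2.110000 - 1.030000)/(4.063931 - (-0.997273))
       = 1.242806
Iteration 2:
  f(2.110000) = 4.063931
  f(1.242806) = -0.808821
  x_3 = 1.242806 - (-0.808821)×(1.242806 - 2.110000)/(-0.808821 - 4.063931)
       = 1.386750
Iteration 3:
  f(1.242806) = -0.808821
  f(1.386750) = -0.493424
  x_4 = 1.386750 - (-0.493424)×(1.386750 - 1.242806)/(-0.493424 - (-0.808821))
       = 1.611944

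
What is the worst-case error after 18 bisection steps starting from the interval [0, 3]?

Bisection error bound: |error| ≤ (b-a)/2^n
|error| ≤ (3 - 0)/2^18 = 3/2^18
|error| ≤ 0.0000114441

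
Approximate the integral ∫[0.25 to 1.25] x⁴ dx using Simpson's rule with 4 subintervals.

f(x) = x⁴
a = 0.25, b = 1.25, n = 4
h = (b - a)/n = 0.250000

Simpson's rule: (h/3)[f(x₀) + 4f(x₁) + 2f(x₂) + ... + f(xₙ)]

x_0 = 0.2500, f(x_0) = 0.003906, coefficient = 1
x_1 = 0.5000, f(x_1) = 0.062500, coefficient = 4
x_2 = 0.7500, f(x_2) = 0.316406, coefficient = 2
x_3 = 1.0000, f(x_3) = 1.000000, coefficient = 4
x_4 = 1.2500, f(x_4) = 2.441406, coefficient = 1

I ≈ (0.250000/3) × 7.328125 = 0.610677
Exact value: 0.610156
Error: 0.000521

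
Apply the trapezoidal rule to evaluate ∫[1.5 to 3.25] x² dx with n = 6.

f(x) = x²
a = 1.5, b = 3.25, n = 6
h = (b - a)/n = 0.291667

Trapezoidal rule: (h/2)[f(x₀) + 2f(x₁) + 2f(x₂) + ... + f(xₙ)]

x_0 = 1.5000, f(x_0) = 2.250000, coefficient = 1
x_1 = 1.7917, f(x_1) = 3.210069, coefficient = 2
x_2 = 2.0833, f(x_2) = 4.340278, coefficient = 2
x_3 = 2.3750, f(x_3) = 5.640625, coefficient = 2
x_4 = 2.6667, f(x_4) = 7.111111, coefficient = 2
x_5 = 2.9583, f(x_5) = 8.751736, coefficient = 2
x_6 = 3.2500, f(x_6) = 10.562500, coefficient = 1

I ≈ (0.291667/2) × 70.920139 = 10.342520
Exact value: 10.317708
Error: 0.024812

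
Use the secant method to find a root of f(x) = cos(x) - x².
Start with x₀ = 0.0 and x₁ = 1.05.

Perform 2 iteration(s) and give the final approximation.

f(x) = cos(x) - x²
x₀ = 0.0, x₁ = 1.05

Secant formula: x_{n+1} = x_n - f(x_n)(x_n - x_{n-1})/(f(x_n) - f(x_{n-1}))

Iteration 1:
  f(0.000000) = 1.000000
  f(1.050000) = -0.604929
  x_2 = 1.050000 - (-0.604929)×(1.050000 - 0.000000)/(-0.604929 - 1.000000)
       = 0.654235
Iteration 2:
  f(1.050000) = -0.604929
  f(0.654235) = 0.365491
  x_3 = 0.654235 - 0.365491×(0.654235 - 1.050000)/(0.365491 - (-0.604929))
       = 0.803292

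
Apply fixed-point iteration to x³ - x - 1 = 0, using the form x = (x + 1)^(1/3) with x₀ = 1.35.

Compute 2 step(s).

Equation: x³ - x - 1 = 0
Fixed-point form: x = (x + 1)^(1/3)
x₀ = 1.35

x_1 = g(1.350000) = 1.329503
x_2 = g(1.329503) = 1.325626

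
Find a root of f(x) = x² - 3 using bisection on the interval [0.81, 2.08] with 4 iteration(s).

f(x) = x² - 3
Initial interval: [0.81, 2.08]

Iteration 1:
  c_1 = (0.810000 + 2.080000)/2 = 1.445000
  f(c_1) = f(1.445000) = -0.911975
  f(a) × f(c) ≥ 0, new interval: [1.445000, 2.080000]
Iteration 2:
  c_2 = (1.445000 + 2.080000)/2 = 1.762500
  f(c_2) = f(1.762500) = 0.106406
  f(a) × f(c) < 0, new interval: [1.445000, 1.762500]
Iteration 3:
  c_3 = (1.445000 + 1.762500)/2 = 1.603750
  f(c_3) = f(1.603750) = -0.427986
  f(a) × f(c) ≥ 0, new interval: [1.603750, 1.762500]
Iteration 4:
  c_4 = (1.603750 + 1.762500)/2 = 1.683125
  f(c_4) = f(1.683125) = -0.167090
  f(a) × f(c) ≥ 0, new interval: [1.683125, 1.762500]

After 4 iteration(s), the approximation is c_4 = 1.683125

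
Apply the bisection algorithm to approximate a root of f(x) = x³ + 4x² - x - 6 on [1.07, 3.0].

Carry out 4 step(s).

f(x) = x³ + 4x² - x - 6
Initial interval: [1.07, 3.0]

Iteration 1:
  c_1 = (1.070000 + 3.000000)/2 = 2.035000
  f(c_1) = f(2.035000) = 16.957293
  f(a) × f(c) < 0, new interval: [1.070000, 2.035000]
Iteration 2:
  c_2 = (1.070000 + 2.035000)/2 = 1.552500
  f(c_2) = f(1.552500) = 5.830448
  f(a) × f(c) < 0, new interval: [1.070000, 1.552500]
Iteration 3:
  c_3 = (1.070000 + 1.552500)/2 = 1.311250
  f(c_3) = f(1.311250) = 1.820789
  f(a) × f(c) < 0, new interval: [1.070000, 1.311250]
Iteration 4:
  c_4 = (1.070000 + 1.311250)/2 = 1.190625
  f(c_4) = f(1.190625) = 0.167542
  f(a) × f(c) < 0, new interval: [1.070000, 1.190625]

After 4 iteration(s), the approximation is c_4 = 1.190625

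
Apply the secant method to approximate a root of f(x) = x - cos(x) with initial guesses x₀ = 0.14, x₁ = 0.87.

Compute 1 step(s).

f(x) = x - cos(x)
x₀ = 0.14, x₁ = 0.87

Secant formula: x_{n+1} = x_n - f(x_n)(x_n - x_{n-1})/(f(x_n) - f(x_{n-1}))

Iteration 1:
  f(0.140000) = -0.850216
  f(0.870000) = 0.225173
  x_2 = 0.870000 - 0.225173×(0.870000 - 0.140000)/(0.225173 - (-0.850216))
       = 0.717147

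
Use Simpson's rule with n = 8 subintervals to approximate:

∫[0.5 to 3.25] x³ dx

f(x) = x³
a = 0.5, b = 3.25, n = 8
h = (b - a)/n = 0.343750

Simpson's rule: (h/3)[f(x₀) + 4f(x₁) + 2f(x₂) + ... + f(xₙ)]

x_0 = 0.5000, f(x_0) = 0.125000, coefficient = 1
x_1 = 0.8438, f(x_1) = 0.600677, coefficient = 4
x_2 = 1.1875, f(x_2) = 1.674561, coefficient = 2
x_3 = 1.5312, f(x_3) = 3.590363, coefficient = 4
x_4 = 1.8750, f(x_4) = 6.591797, coefficient = 2
x_5 = 2.2188, f(x_5) = 10.922577, coefficient = 4
x_6 = 2.5625, f(x_6) = 16.826416, coefficient = 2
x_7 = 2.9062, f(x_7) = 24.547028, coefficient = 4
x_8 = 3.2500, f(x_8) = 34.328125, coefficient = 1

I ≈ (0.343750/3) × 243.281250 = 27.875977
Exact value: 27.875977
Error: 0.000000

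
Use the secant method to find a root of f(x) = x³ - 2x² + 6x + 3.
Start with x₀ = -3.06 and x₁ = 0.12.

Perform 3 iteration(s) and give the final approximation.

f(x) = x³ - 2x² + 6x + 3
x₀ = -3.06, x₁ = 0.12

Secant formula: x_{n+1} = x_n - f(x_n)(x_n - x_{n-1})/(f(x_n) - f(x_{n-1}))

Iteration 1:
  f(-3.060000) = -62.739816
  f(0.120000) = 3.692928
  x_2 = 0.120000 - 3.692928×(0.120000 - (-3.060000))/(3.692928 - (-62.739816))
       = -0.056773
Iteration 2:
  f(0.120000) = 3.692928
  f(-0.056773) = 2.652733
  x_3 = -0.056773 - 2.652733×(-0.056773 - 0.120000)/(2.652733 - 3.692928)
       = -0.507584
Iteration 3:
  f(-0.056773) = 2.652733
  f(-0.507584) = -0.691562
  x_4 = -0.507584 - (-0.691562)×(-0.507584 - (-0.056773))/(-0.691562 - 2.652733)
       = -0.414361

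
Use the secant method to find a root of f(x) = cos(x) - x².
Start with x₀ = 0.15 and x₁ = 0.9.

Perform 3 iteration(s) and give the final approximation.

f(x) = cos(x) - x²
x₀ = 0.15, x₁ = 0.9

Secant formula: x_{n+1} = x_n - f(x_n)(x_n - x_{n-1})/(f(x_n) - f(x_{n-1}))

Iteration 1:
  f(0.150000) = 0.966271
  f(0.900000) = -0.188390
  x_2 = 0.900000 - (-0.188390)×(0.900000 - 0.150000)/(-0.188390 - 0.966271)
       = 0.777633
Iteration 2:
  f(0.900000) = -0.188390
  f(0.777633) = 0.107863
  x_3 = 0.777633 - 0.107863×(0.777633 - 0.900000)/(0.107863 - (-0.188390))
       = 0.822186
Iteration 3:
  f(0.777633) = 0.107863
  f(0.822186) = 0.004632
  x_4 = 0.822186 - 0.004632×(0.822186 - 0.777633)/(0.004632 - 0.107863)
       = 0.824185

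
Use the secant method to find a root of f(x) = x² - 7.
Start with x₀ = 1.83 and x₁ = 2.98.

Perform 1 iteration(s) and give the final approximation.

f(x) = x² - 7
x₀ = 1.83, x₁ = 2.98

Secant formula: x_{n+1} = x_n - f(x_n)(x_n - x_{n-1})/(f(x_n) - f(x_{n-1}))

Iteration 1:
  f(1.830000) = -3.651100
  f(2.980000) = 1.880400
  x_2 = 2.980000 - 1.880400×(2.980000 - 1.830000)/(1.880400 - (-3.651100))
       = 2.589064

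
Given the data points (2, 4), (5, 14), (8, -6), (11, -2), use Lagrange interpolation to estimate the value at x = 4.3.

Lagrange interpolation formula:
P(x) = Σ yᵢ × Lᵢ(x)
where Lᵢ(x) = Π_{j≠i} (x - xⱼ)/(xᵢ - xⱼ)

L_0(4.3) = (4.3 - 5)/(2 - 5) × (4.3 - 8)/(2 - 8) × (4.3 - 11)/(2 - 11) = 0.107117
L_1(4.3) = (4.3 - 2)/(5 - 2) × (4.3 - 8)/(5 - 8) × (4.3 - 11)/(5 - 11) = 1.055870
L_2(4.3) = (4.3 - 2)/(8 - 2) × (4.3 - 5)/(8 - 5) × (4.3 - 11)/(8 - 11) = -0.199759
L_3(4.3) = (4.3 - 2)/(11 - 2) × (4.3 - 5)/(11 - 5) × (4.3 - 8)/(11 - 8) = 0.036772

P(4.3) = 4×L_0(4.3) + 14×L_1(4.3) + (-6)×L_2(4.3) + (-2)×L_3(4.3)
P(4.3) = 16.335667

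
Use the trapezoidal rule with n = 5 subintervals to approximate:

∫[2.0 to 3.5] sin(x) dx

f(x) = sin(x)
a = 2.0, b = 3.5, n = 5
h = (b - a)/n = 0.300000

Trapezoidal rule: (h/2)[f(x₀) + 2f(x₁) + 2f(x₂) + ... + f(xₙ)]

x_0 = 2.0000, f(x_0) = 0.909297, coefficient = 1
x_1 = 2.3000, f(x_1) = 0.745705, coefficient = 2
x_2 = 2.6000, f(x_2) = 0.515501, coefficient = 2
x_3 = 2.9000, f(x_3) = 0.239249, coefficient = 2
x_4 = 3.2000, f(x_4) = -0.058374, coefficient = 2
x_5 = 3.5000, f(x_5) = -0.350783, coefficient = 1

I ≈ (0.300000/2) × 3.442678 = 0.516402
Exact value: 0.520310
Error: 0.003908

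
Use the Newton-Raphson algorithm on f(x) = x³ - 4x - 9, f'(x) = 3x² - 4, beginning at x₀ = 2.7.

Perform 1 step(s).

f(x) = x³ - 4x - 9
f'(x) = 3x² - 4
x₀ = 2.7

Newton-Raphson formula: x_{n+1} = x_n - f(x_n)/f'(x_n)

Iteration 1:
  f(2.700000) = -0.117000
  f'(2.700000) = 17.870000
  x_1 = 2.700000 - (-0.117000)/17.870000 = 2.706547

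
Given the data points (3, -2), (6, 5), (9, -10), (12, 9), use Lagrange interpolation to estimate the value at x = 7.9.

Lagrange interpolation formula:
P(x) = Σ yᵢ × Lᵢ(x)
where Lᵢ(x) = Π_{j≠i} (x - xⱼ)/(xᵢ - xⱼ)

L_0(7.9) = (7.9 - 6)/(3 - 6) × (7.9 - 9)/(3 - 9) × (7.9 - 12)/(3 - 12) = -0.052895
L_1(7.9) = (7.9 - 3)/(6 - 3) × (7.9 - 9)/(6 - 9) × (7.9 - 12)/(6 - 12) = 0.409241
L_2(7.9) = (7.9 - 3)/(9 - 3) × (7.9 - 6)/(9 - 6) × (7.9 - 12)/(9 - 12) = 0.706870
L_3(7.9) = (7.9 - 3)/(12 - 3) × (7.9 - 6)/(12 - 6) × (7.9 - 9)/(12 - 9) = -0.063216

P(7.9) = (-2)×L_0(7.9) + 5×L_1(7.9) + (-10)×L_2(7.9) + 9×L_3(7.9)
P(7.9) = -5.485654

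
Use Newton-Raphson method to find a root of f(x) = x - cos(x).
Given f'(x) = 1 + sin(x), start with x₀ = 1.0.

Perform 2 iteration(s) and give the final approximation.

f(x) = x - cos(x)
f'(x) = 1 + sin(x)
x₀ = 1.0

Newton-Raphson formula: x_{n+1} = x_n - f(x_n)/f'(x_n)

Iteration 1:
  f(1.000000) = 0.459698
  f'(1.000000) = 1.841471
  x_1 = 1.000000 - 0.459698/1.841471 = 0.750364
Iteration 2:
  f(0.750364) = 0.018923
  f'(0.750364) = 1.681905
  x_2 = 0.750364 - 0.018923/1.681905 = 0.739113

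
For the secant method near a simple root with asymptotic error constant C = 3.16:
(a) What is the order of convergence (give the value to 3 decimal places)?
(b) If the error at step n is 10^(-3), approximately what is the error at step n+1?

(a) Secant method has superlinear convergence with order φ = (1+√5)/2 ≈ 1.618.
    This means |e_{n+1}| ≈ C|e_n|^1.618.

(b) With |e_n| = 10^(-3) and C = 3.16:
    |e_{n+1}| ≈ 3.16 × (10^(-3))^1.618 = 3.16 × 10^(-4.85)

(a) ≈ 1.618 (golden ratio); (b) |e_{n+1}| ≈ 4.422e-05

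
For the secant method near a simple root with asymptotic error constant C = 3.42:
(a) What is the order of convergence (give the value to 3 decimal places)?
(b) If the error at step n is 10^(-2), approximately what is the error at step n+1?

(a) Secant method has superlinear convergence with order φ = (1+√5)/2 ≈ 1.618.
    This means |e_{n+1}| ≈ C|e_n|^1.618.

(b) With |e_n| = 10^(-2) and C = 3.42:
    |e_{n+1}| ≈ 3.42 × (10^(-2))^1.618 = 3.42 × 10^(-3.24)

(a) ≈ 1.618 (golden ratio); (b) |e_{n+1}| ≈ 1.986e-03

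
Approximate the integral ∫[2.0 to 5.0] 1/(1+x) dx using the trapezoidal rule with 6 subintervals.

f(x) = 1/(1+x)
a = 2.0, b = 5.0, n = 6
h = (b - a)/n = 0.500000

Trapezoidal rule: (h/2)[f(x₀) + 2f(x₁) + 2f(x₂) + ... + f(xₙ)]

x_0 = 2.0000, f(x_0) = 0.333333, coefficient = 1
x_1 = 2.5000, f(x_1) = 0.285714, coefficient = 2
x_2 = 3.0000, f(x_2) = 0.250000, coefficient = 2
x_3 = 3.5000, f(x_3) = 0.222222, coefficient = 2
x_4 = 4.0000, f(x_4) = 0.200000, coefficient = 2
x_5 = 4.5000, f(x_5) = 0.181818, coefficient = 2
x_6 = 5.0000, f(x_6) = 0.166667, coefficient = 1

I ≈ (0.500000/2) × 2.779509 = 0.694877
Exact value: 0.693147
Error: 0.001730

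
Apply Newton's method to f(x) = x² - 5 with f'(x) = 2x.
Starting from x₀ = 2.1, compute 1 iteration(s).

f(x) = x² - 5
f'(x) = 2x
x₀ = 2.1

Newton-Raphson formula: x_{n+1} = x_n - f(x_n)/f'(x_n)

Iteration 1:
  f(2.100000) = -0.590000
  f'(2.100000) = 4.200000
  x_1 = 2.100000 - (-0.590000)/4.200000 = 2.240476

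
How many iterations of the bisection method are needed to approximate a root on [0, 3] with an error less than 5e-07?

We need (b-a)/2^n ≤ 5e-07
(3 - 0)/2^n ≤ 5e-07
3/2^n ≤ 5e-07
2^n ≥ 6000000
n ≥ log₂(6000000) = 22.52
n ≥ 23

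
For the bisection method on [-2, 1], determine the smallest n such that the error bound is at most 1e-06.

We need (b-a)/2^n ≤ 1e-06
(1 - (-2))/2^n ≤ 1e-06
3/2^n ≤ 1e-06
2^n ≥ 3000000
n ≥ log₂(3000000) = 21.52
n ≥ 22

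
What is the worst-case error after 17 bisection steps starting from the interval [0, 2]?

Bisection error bound: |error| ≤ (b-a)/2^n
|error| ≤ (2 - 0)/2^17 = 2/2^17
|error| ≤ 0.0000152588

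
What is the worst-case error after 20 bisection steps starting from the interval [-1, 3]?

Bisection error bound: |error| ≤ (b-a)/2^n
|error| ≤ (3 - (-1))/2^20 = 4/2^20
|error| ≤ 0.0000038147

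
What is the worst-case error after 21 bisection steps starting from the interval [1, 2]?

Bisection error bound: |error| ≤ (b-a)/2^n
|error| ≤ (2 - 1)/2^21 = 1/2^21
|error| ≤ 0.0000004768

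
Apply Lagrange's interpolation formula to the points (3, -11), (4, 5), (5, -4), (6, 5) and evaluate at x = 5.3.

Lagrange interpolation formula:
P(x) = Σ yᵢ × Lᵢ(x)
where Lᵢ(x) = Π_{j≠i} (x - xⱼ)/(xᵢ - xⱼ)

L_0(5.3) = (5.3 - 4)/(3 - 4) × (5.3 - 5)/(3 - 5) × (5.3 - 6)/(3 - 6) = 0.045500
L_1(5.3) = (5.3 - 3)/(4 - 3) × (5.3 - 5)/(4 - 5) × (5.3 - 6)/(4 - 6) = -0.241500
L_2(5.3) = (5.3 - 3)/(5 - 3) × (5.3 - 4)/(5 - 4) × (5.3 - 6)/(5 - 6) = 1.046500
L_3(5.3) = (5.3 - 3)/(6 - 3) × (5.3 - 4)/(6 - 4) × (5.3 - 5)/(6 - 5) = 0.149500

P(5.3) = (-11)×L_0(5.3) + 5×L_1(5.3) + (-4)×L_2(5.3) + 5×L_3(5.3)
P(5.3) = -5.146500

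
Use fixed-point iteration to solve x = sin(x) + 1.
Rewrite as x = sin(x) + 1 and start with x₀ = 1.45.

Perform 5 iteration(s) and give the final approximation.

Equation: x = sin(x) + 1
Fixed-point form: x = sin(x) + 1
x₀ = 1.45

x_1 = g(1.450000) = 1.992713
x_2 = g(1.992713) = 1.912306
x_3 = g(1.912306) = 1.942250
x_4 = g(1.942250) = 1.931801
x_5 = g(1.931801) = 1.935543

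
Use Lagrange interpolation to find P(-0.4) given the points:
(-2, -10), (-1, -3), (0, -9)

Lagrange interpolation formula:
P(x) = Σ yᵢ × Lᵢ(x)
where Lᵢ(x) = Π_{j≠i} (x - xⱼ)/(xᵢ - xⱼ)

L_0(-0.4) = (-0.4 - (-1))/(-2 - (-1)) × (-0.4 - 0)/(-2 - 0) = -0.120000
L_1(-0.4) = (-0.4 - (-2))/(-1 - (-2)) × (-0.4 - 0)/(-1 - 0) = 0.640000
L_2(-0.4) = (-0.4 - (-2))/(0 - (-2)) × (-0.4 - (-1))/(0 - (-1)) = 0.480000

P(-0.4) = (-10)×L_0(-0.4) + (-3)×L_1(-0.4) + (-9)×L_2(-0.4)
P(-0.4) = -5.040000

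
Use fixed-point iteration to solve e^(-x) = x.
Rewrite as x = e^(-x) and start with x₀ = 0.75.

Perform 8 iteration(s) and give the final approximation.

Equation: e^(-x) = x
Fixed-point form: x = e^(-x)
x₀ = 0.75

x_1 = g(0.750000) = 0.472367
x_2 = g(0.472367) = 0.623525
x_3 = g(0.623525) = 0.536052
x_4 = g(0.536052) = 0.585054
x_5 = g(0.585054) = 0.557076
x_6 = g(0.557076) = 0.572882
x_7 = g(0.572882) = 0.563898
x_8 = g(0.563898) = 0.568987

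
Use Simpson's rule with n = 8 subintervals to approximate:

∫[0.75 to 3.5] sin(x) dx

f(x) = sin(x)
a = 0.75, b = 3.5, n = 8
h = (b - a)/n = 0.343750

Simpson's rule: (h/3)[f(x₀) + 4f(x₁) + 2f(x₂) + ... + f(xₙ)]

x_0 = 0.7500, f(x_0) = 0.681639, coefficient = 1
x_1 = 1.0938, f(x_1) = 0.888355, coefficient = 4
x_2 = 1.4375, f(x_2) = 0.991129, coefficient = 2
x_3 = 1.7812, f(x_3) = 0.977936, coefficient = 4
x_4 = 2.1250, f(x_4) = 0.850320, coefficient = 2
x_5 = 2.4688, f(x_5) = 0.623212, coefficient = 4
x_6 = 2.8125, f(x_6) = 0.323185, coefficient = 2
x_7 = 3.1562, f(x_7) = -0.014657, coefficient = 4
x_8 = 3.5000, f(x_8) = -0.350783, coefficient = 1

I ≈ (0.343750/3) × 14.559507 = 1.668277
Exact value: 1.668146
Error: 0.000131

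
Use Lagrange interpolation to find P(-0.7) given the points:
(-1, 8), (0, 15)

Lagrange interpolation formula:
P(x) = Σ yᵢ × Lᵢ(x)
where Lᵢ(x) = Π_{j≠i} (x - xⱼ)/(xᵢ - xⱼ)

L_0(-0.7) = (-0.7 - 0)/(-1 - 0) = 0.700000
L_1(-0.7) = (-0.7 - (-1))/(0 - (-1)) = 0.300000

P(-0.7) = 8×L_0(-0.7) + 15×L_1(-0.7)
P(-0.7) = 10.100000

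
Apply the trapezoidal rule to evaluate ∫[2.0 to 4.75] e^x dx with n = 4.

f(x) = e^x
a = 2.0, b = 4.75, n = 4
h = (b - a)/n = 0.687500

Trapezoidal rule: (h/2)[f(x₀) + 2f(x₁) + 2f(x₂) + ... + f(xₙ)]

x_0 = 2.0000, f(x_0) = 7.389056, coefficient = 1
x_1 = 2.6875, f(x_1) = 14.694893, coefficient = 2
x_2 = 3.3750, f(x_2) = 29.224284, coefficient = 2
x_3 = 4.0625, f(x_3) = 58.119428, coefficient = 2
x_4 = 4.7500, f(x_4) = 115.584285, coefficient = 1

I ≈ (0.687500/2) × 327.050550 = 112.423627
Exact value: 108.195228
Error: 4.228398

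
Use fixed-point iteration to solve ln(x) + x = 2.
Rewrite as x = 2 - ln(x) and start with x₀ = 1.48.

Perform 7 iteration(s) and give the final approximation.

Equation: ln(x) + x = 2
Fixed-point form: x = 2 - ln(x)
x₀ = 1.48

x_1 = g(1.480000) = 1.607958
x_2 = g(1.607958) = 1.525035
x_3 = g(1.525035) = 1.577983
x_4 = g(1.577983) = 1.543853
x_5 = g(1.543853) = 1.565719
x_6 = g(1.565719) = 1.551655
x_7 = g(1.551655) = 1.560678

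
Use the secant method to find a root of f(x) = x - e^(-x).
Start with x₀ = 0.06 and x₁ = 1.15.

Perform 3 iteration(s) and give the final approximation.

f(x) = x - e^(-x)
x₀ = 0.06, x₁ = 1.15

Secant formula: x_{n+1} = x_n - f(x_n)(x_n - x_{n-1})/(f(x_n) - f(x_{n-1}))

Iteration 1:
  f(0.060000) = -0.881765
  f(1.150000) = 0.833363
  x_2 = 1.150000 - 0.833363×(1.150000 - 0.060000)/(0.833363 - (-0.881765))
       = 0.620380
Iteration 2:
  f(1.150000) = 0.833363
  f(0.620380) = 0.082640
  x_3 = 0.620380 - 0.082640×(0.620380 - 1.150000)/(0.082640 - 0.833363)
       = 0.562079
Iteration 3:
  f(0.620380) = 0.082640
  f(0.562079) = -0.007943
  x_4 = 0.562079 - (-0.007943)×(0.562079 - 0.620380)/(-0.007943 - 0.082640)
       = 0.567192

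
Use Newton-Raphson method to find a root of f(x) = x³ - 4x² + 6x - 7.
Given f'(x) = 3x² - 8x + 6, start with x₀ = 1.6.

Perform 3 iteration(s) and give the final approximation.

f(x) = x³ - 4x² + 6x - 7
f'(x) = 3x² - 8x + 6
x₀ = 1.6

Newton-Raphson formula: x_{n+1} = x_n - f(x_n)/f'(x_n)

Iteration 1:
  f(1.600000) = -3.544000
  f'(1.600000) = 0.880000
  x_1 = 1.600000 - (-3.544000)/0.880000 = 5.627273
Iteration 2:
  f(5.627273) = 78.293177
  f'(5.627273) = 55.980413
  x_2 = 5.627273 - 78.293177/55.980413 = 4.228691
Iteration 3:
  f(4.228691) = 22.461562
  f'(4.228691) = 25.815956
  x_3 = 4.228691 - 22.461562/25.815956 = 3.358626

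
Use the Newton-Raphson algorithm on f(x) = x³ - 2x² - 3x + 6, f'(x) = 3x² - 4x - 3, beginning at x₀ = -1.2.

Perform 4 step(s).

f(x) = x³ - 2x² - 3x + 6
f'(x) = 3x² - 4x - 3
x₀ = -1.2

Newton-Raphson formula: x_{n+1} = x_n - f(x_n)/f'(x_n)

Iteration 1:
  f(-1.200000) = 4.992000
  f'(-1.200000) = 6.120000
  x_1 = -1.200000 - 4.992000/6.120000 = -2.015686
Iteration 2:
  f(-2.015686) = -4.268639
  f'(-2.015686) = 17.251719
  x_2 = -2.015686 - (-4.268639)/17.251719 = -1.768254
Iteration 3:
  f(-1.768254) = -0.477516
  f'(-1.768254) = 13.453177
  x_3 = -1.768254 - (-0.477516)/13.453177 = -1.732759
Iteration 4:
  f(-1.732759) = -0.009158
  f'(-1.732759) = 12.938396
  x_4 = -1.732759 - (-0.009158)/12.938396 = -1.732051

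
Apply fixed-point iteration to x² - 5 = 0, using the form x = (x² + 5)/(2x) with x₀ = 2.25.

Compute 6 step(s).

Equation: x² - 5 = 0
Fixed-point form: x = (x² + 5)/(2x)
x₀ = 2.25

x_1 = g(2.250000) = 2.236111
x_2 = g(2.236111) = 2.236068
x_3 = g(2.236068) = 2.236068
x_4 = g(2.236068) = 2.236068
x_5 = g(2.236068) = 2.236068
x_6 = g(2.236068) = 2.236068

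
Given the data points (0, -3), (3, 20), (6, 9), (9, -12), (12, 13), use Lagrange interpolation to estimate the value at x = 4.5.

Lagrange interpolation formula:
P(x) = Σ yᵢ × Lᵢ(x)
where Lᵢ(x) = Π_{j≠i} (x - xⱼ)/(xᵢ - xⱼ)

L_0(4.5) = (4.5 - 3)/(0 - 3) × (4.5 - 6)/(0 - 6) × (4.5 - 9)/(0 - 9) × (4.5 - 12)/(0 - 12) = -0.039062
L_1(4.5) = (4.5 - 0)/(3 - 0) × (4.5 - 6)/(3 - 6) × (4.5 - 9)/(3 - 9) × (4.5 - 12)/(3 - 12) = 0.468750
L_2(4.5) = (4.5 - 0)/(6 - 0) × (4.5 - 3)/(6 - 3) × (4.5 - 9)/(6 - 9) × (4.5 - 12)/(6 - 12) = 0.703125
L_3(4.5) = (4.5 - 0)/(9 - 0) × (4.5 - 3)/(9 - 3) × (4.5 - 6)/(9 - 6) × (4.5 - 12)/(9 - 12) = -0.156250
L_4(4.5) = (4.5 - 0)/(12 - 0) × (4.5 - 3)/(12 - 3) × (4.5 - 6)/(12 - 6) × (4.5 - 9)/(12 - 9) = 0.023438

P(4.5) = (-3)×L_0(4.5) + 20×L_1(4.5) + 9×L_2(4.5) + (-12)×L_3(4.5) + 13×L_4(4.5)
P(4.5) = 18.000000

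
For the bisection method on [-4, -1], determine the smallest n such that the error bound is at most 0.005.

We need (b-a)/2^n ≤ 0.005
(-1 - (-4))/2^n ≤ 0.005
3/2^n ≤ 0.005
2^n ≥ 600
n ≥ log₂(600) = 9.23
n ≥ 10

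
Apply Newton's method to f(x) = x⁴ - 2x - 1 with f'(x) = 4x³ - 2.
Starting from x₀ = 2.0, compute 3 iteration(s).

f(x) = x⁴ - 2x - 1
f'(x) = 4x³ - 2
x₀ = 2.0

Newton-Raphson formula: x_{n+1} = x_n - f(x_n)/f'(x_n)

Iteration 1:
  f(2.000000) = 11.000000
  f'(2.000000) = 30.000000
  x_1 = 2.000000 - 11.000000/30.000000 = 1.633333
Iteration 2:
  f(1.633333) = 2.850372
  f'(1.633333) = 15.429481
  x_2 = 1.633333 - 2.850372/15.429481 = 1.448598
Iteration 3:
  f(1.448598) = 0.506238
  f'(1.448598) = 10.159160
  x_3 = 1.448598 - 0.506238/10.159160 = 1.398767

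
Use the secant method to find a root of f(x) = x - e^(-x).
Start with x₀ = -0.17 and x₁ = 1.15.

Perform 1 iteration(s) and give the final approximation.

f(x) = x - e^(-x)
x₀ = -0.17, x₁ = 1.15

Secant formula: x_{n+1} = x_n - f(x_n)(x_n - x_{n-1})/(f(x_n) - f(x_{n-1}))

Iteration 1:
  f(-0.170000) = -1.355305
  f(1.150000) = 0.833363
  x_2 = 1.150000 - 0.833363×(1.150000 - (-0.170000))/(0.833363 - (-1.355305))
       = 0.647393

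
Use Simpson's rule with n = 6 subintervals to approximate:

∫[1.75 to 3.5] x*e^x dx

f(x) = x*e^x
a = 1.75, b = 3.5, n = 6
h = (b - a)/n = 0.291667

Simpson's rule: (h/3)[f(x₀) + 4f(x₁) + 2f(x₂) + ... + f(xₙ)]

x_0 = 1.7500, f(x_0) = 10.070555, coefficient = 1
x_1 = 2.0417, f(x_1) = 15.727852, coefficient = 4
x_2 = 2.3333, f(x_2) = 24.061937, coefficient = 2
x_3 = 2.6250, f(x_3) = 36.237007, coefficient = 4
x_4 = 2.9167, f(x_4) = 53.898793, coefficient = 2
x_5 = 3.2083, f(x_5) = 79.367179, coefficient = 4
x_6 = 3.5000, f(x_6) = 115.904082, coefficient = 1

I ≈ (0.291667/3) × 807.224248 = 78.480135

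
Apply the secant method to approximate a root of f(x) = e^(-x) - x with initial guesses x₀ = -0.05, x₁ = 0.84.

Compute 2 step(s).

f(x) = e^(-x) - x
x₀ = -0.05, x₁ = 0.84

Secant formula: x_{n+1} = x_n - f(x_n)(x_n - x_{n-1})/(f(x_n) - f(x_{n-1}))

Iteration 1:
  f(-0.050000) = 1.101271
  f(0.840000) = -0.408289
  x_2 = 0.840000 - (-0.408289)×(0.840000 - (-0.050000))/(-0.408289 - 1.101271)
       = 0.599283
Iteration 2:
  f(0.840000) = -0.408289
  f(0.599283) = -0.050077
  x_3 = 0.599283 - (-0.050077)×(0.599283 - 0.840000)/(-0.050077 - (-0.408289))
       = 0.565631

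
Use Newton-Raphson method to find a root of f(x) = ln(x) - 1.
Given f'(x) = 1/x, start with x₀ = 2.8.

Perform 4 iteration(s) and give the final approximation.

f(x) = ln(x) - 1
f'(x) = 1/x
x₀ = 2.8

Newton-Raphson formula: x_{n+1} = x_n - f(x_n)/f'(x_n)

Iteration 1:
  f(2.800000) = 0.029619
  f'(2.800000) = 0.357143
  x_1 = 2.800000 - 0.029619/0.357143 = 2.717066
Iteration 2:
  f(2.717066) = -0.000448
  f'(2.717066) = 0.368044
  x_2 = 2.717066 - (-0.000448)/0.368044 = 2.718282
Iteration 3:
  f(2.718282) = 0.000000
  f'(2.718282) = 0.367879
  x_3 = 2.718282 - 0.000000/0.367879 = 2.718282
Iteration 4:
  f(2.718282) = 0.000000
  f'(2.718282) = 0.367879
  x_4 = 2.718282 - 0.000000/0.367879 = 2.718282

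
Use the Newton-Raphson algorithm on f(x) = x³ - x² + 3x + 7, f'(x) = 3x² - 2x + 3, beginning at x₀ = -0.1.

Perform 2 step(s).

f(x) = x³ - x² + 3x + 7
f'(x) = 3x² - 2x + 3
x₀ = -0.1

Newton-Raphson formula: x_{n+1} = x_n - f(x_n)/f'(x_n)

Iteration 1:
  f(-0.100000) = 6.689000
  f'(-0.100000) = 3.230000
  x_1 = -0.100000 - 6.689000/3.230000 = -2.170898
Iteration 2:
  f(-2.170898) = -14.456493
  f'(-2.170898) = 21.480188
  x_2 = -2.170898 - (-14.456493)/21.480188 = -1.497883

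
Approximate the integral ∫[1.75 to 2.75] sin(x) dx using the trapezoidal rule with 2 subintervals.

f(x) = sin(x)
a = 1.75, b = 2.75, n = 2
h = (b - a)/n = 0.500000

Trapezoidal rule: (h/2)[f(x₀) + 2f(x₁) + 2f(x₂) + ... + f(xₙ)]

x_0 = 1.7500, f(x_0) = 0.983986, coefficient = 1
x_1 = 2.2500, f(x_1) = 0.778073, coefficient = 2
x_2 = 2.7500, f(x_2) = 0.381661, coefficient = 1

I ≈ (0.500000/2) × 2.921793 = 0.730448
Exact value: 0.746056
Error: 0.015608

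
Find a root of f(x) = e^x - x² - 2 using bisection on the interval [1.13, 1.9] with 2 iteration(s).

f(x) = e^x - x² - 2
Initial interval: [1.13, 1.9]

Iteration 1:
  c_1 = (1.130000 + 1.900000)/2 = 1.515000
  f(c_1) = f(1.515000) = 0.254196
  f(a) × f(c) < 0, new interval: [1.130000, 1.515000]
Iteration 2:
  c_2 = (1.130000 + 1.515000)/2 = 1.322500
  f(c_2) = f(1.322500) = 0.003785
  f(a) × f(c) < 0, new interval: [1.130000, 1.322500]

After 2 iteration(s), the approximation is c_2 = 1.322500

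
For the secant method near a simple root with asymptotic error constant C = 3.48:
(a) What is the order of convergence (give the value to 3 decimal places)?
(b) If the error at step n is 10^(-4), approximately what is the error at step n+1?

(a) Secant method has superlinear convergence with order φ = (1+√5)/2 ≈ 1.618.
    This means |e_{n+1}| ≈ C|e_n|^1.618.

(b) With |e_n| = 10^(-4) and C = 3.48:
    |e_{n+1}| ≈ 3.48 × (10^(-4))^1.618 = 3.48 × 10^(-6.47)

(a) ≈ 1.618 (golden ratio); (b) |e_{n+1}| ≈ 1.173e-06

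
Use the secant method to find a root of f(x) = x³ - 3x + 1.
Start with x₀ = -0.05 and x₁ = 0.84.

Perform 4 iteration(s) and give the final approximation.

f(x) = x³ - 3x + 1
x₀ = -0.05, x₁ = 0.84

Secant formula: x_{n+1} = x_n - f(x_n)(x_n - x_{n-1})/(f(x_n) - f(x_{n-1}))

Iteration 1:
  f(-0.050000) = 1.149875
  f(0.840000) = -0.927296
  x_2 = 0.840000 - (-0.927296)×(0.840000 - (-0.050000))/(-0.927296 - 1.149875)
       = 0.442684
Iteration 2:
  f(0.840000) = -0.927296
  f(0.442684) = -0.241299
  x_3 = 0.442684 - (-0.241299)×(0.442684 - 0.840000)/(-0.241299 - (-0.927296))
       = 0.302928
Iteration 3:
  f(0.442684) = -0.241299
  f(0.302928) = 0.119015
  x_4 = 0.302928 - 0.119015×(0.302928 - 0.442684)/(0.119015 - (-0.241299))
       = 0.349090
Iteration 4:
  f(0.302928) = 0.119015
  f(0.349090) = -0.004730
  x_5 = 0.349090 - (-0.004730)×(0.349090 - 0.302928)/(-0.004730 - 0.119015)
       = 0.347326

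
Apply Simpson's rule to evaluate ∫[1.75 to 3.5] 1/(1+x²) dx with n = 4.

f(x) = 1/(1+x²)
a = 1.75, b = 3.5, n = 4
h = (b - a)/n = 0.437500

Simpson's rule: (h/3)[f(x₀) + 4f(x₁) + 2f(x₂) + ... + f(xₙ)]

x_0 = 1.7500, f(x_0) = 0.246154, coefficient = 1
x_1 = 2.1875, f(x_1) = 0.172856, coefficient = 4
x_2 = 2.6250, f(x_2) = 0.126733, coefficient = 2
x_3 = 3.0625, f(x_3) = 0.096349, coefficient = 4
x_4 = 3.5000, f(x_4) = 0.075472, coefficient = 1

I ≈ (0.437500/3) × 1.651913 = 0.240904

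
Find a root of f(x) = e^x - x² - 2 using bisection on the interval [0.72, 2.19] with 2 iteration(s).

f(x) = e^x - x² - 2
Initial interval: [0.72, 2.19]

Iteration 1:
  c_1 = (0.720000 + 2.190000)/2 = 1.455000
  f(c_1) = f(1.455000) = 0.167458
  f(a) × f(c) < 0, new interval: [0.720000, 1.455000]
Iteration 2:
  c_2 = (0.720000 + 1.455000)/2 = 1.087500
  f(c_2) = f(1.087500) = -0.215809
  f(a) × f(c) ≥ 0, new interval: [1.087500, 1.455000]

After 2 iteration(s), the approximation is c_2 = 1.087500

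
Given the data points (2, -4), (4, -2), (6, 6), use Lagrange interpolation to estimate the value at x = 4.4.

Lagrange interpolation formula:
P(x) = Σ yᵢ × Lᵢ(x)
where Lᵢ(x) = Π_{j≠i} (x - xⱼ)/(xᵢ - xⱼ)

L_0(4.4) = (4.4 - 4)/(2 - 4) × (4.4 - 6)/(2 - 6) = -0.080000
L_1(4.4) = (4.4 - 2)/(4 - 2) × (4.4 - 6)/(4 - 6) = 0.960000
L_2(4.4) = (4.4 - 2)/(6 - 2) × (4.4 - 4)/(6 - 4) = 0.120000

P(4.4) = (-4)×L_0(4.4) + (-2)×L_1(4.4) + 6×L_2(4.4)
P(4.4) = -0.880000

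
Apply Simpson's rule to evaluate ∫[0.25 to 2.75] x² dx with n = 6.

f(x) = x²
a = 0.25, b = 2.75, n = 6
h = (b - a)/n = 0.416667

Simpson's rule: (h/3)[f(x₀) + 4f(x₁) + 2f(x₂) + ... + f(xₙ)]

x_0 = 0.2500, f(x_0) = 0.062500, coefficient = 1
x_1 = 0.6667, f(x_1) = 0.444444, coefficient = 4
x_2 = 1.0833, f(x_2) = 1.173611, coefficient = 2
x_3 = 1.5000, f(x_3) = 2.250000, coefficient = 4
x_4 = 1.9167, f(x_4) = 3.673611, coefficient = 2
x_5 = 2.3333, f(x_5) = 5.444444, coefficient = 4
x_6 = 2.7500, f(x_6) = 7.562500, coefficient = 1

I ≈ (0.416667/3) × 49.875000 = 6.927083
Exact value: 6.927083
Error: 0.000000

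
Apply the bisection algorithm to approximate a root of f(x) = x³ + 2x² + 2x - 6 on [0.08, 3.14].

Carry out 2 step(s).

f(x) = x³ + 2x² + 2x - 6
Initial interval: [0.08, 3.14]

Iteration 1:
  c_1 = (0.080000 + 3.140000)/2 = 1.610000
  f(c_1) = f(1.610000) = 6.577481
  f(a) × f(c) < 0, new interval: [0.080000, 1.610000]
Iteration 2:
  c_2 = (0.080000 + 1.610000)/2 = 0.845000
  f(c_2) = f(0.845000) = -2.278599
  f(a) × f(c) ≥ 0, new interval: [0.845000, 1.610000]

After 2 iteration(s), the approximation is c_2 = 0.845000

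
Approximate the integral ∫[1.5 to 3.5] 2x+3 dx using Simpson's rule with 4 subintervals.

f(x) = 2x+3
a = 1.5, b = 3.5, n = 4
h = (b - a)/n = 0.500000

Simpson's rule: (h/3)[f(x₀) + 4f(x₁) + 2f(x₂) + ... + f(xₙ)]

x_0 = 1.5000, f(x_0) = 6.000000, coefficient = 1
x_1 = 2.0000, f(x_1) = 7.000000, coefficient = 4
x_2 = 2.5000, f(x_2) = 8.000000, coefficient = 2
x_3 = 3.0000, f(x_3) = 9.000000, coefficient = 4
x_4 = 3.5000, f(x_4) = 10.000000, coefficient = 1

I ≈ (0.500000/3) × 96.000000 = 16.000000
Exact value: 16.000000
Error: 0.000000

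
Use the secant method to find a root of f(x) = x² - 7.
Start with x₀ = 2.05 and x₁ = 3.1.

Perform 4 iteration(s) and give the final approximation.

f(x) = x² - 7
x₀ = 2.05, x₁ = 3.1

Secant formula: x_{n+1} = x_n - f(x_n)(x_n - x_{n-1})/(f(x_n) - f(x_{n-1}))

Iteration 1:
  f(2.050000) = -2.797500
  f(3.100000) = 2.610000
  x_2 = 3.100000 - 2.610000×(3.100000 - 2.050000)/(2.610000 - (-2.797500))
       = 2.593204
Iteration 2:
  f(3.100000) = 2.610000
  f(2.593204) = -0.275294
  x_3 = 2.593204 - (-0.275294)×(2.593204 - 3.100000)/(-0.275294 - 2.610000)
       = 2.641559
Iteration 3:
  f(2.593204) = -0.275294
  f(2.641559) = -0.022168
  x_4 = 2.641559 - (-0.022168)×(2.641559 - 2.593204)/(-0.022168 - (-0.275294))
       = 2.645793
Iteration 4:
  f(2.641559) = -0.022168
  f(2.645793) = 0.000223
  x_5 = 2.645793 - 0.000223×(2.645793 - 2.641559)/(0.000223 - (-0.022168))
       = 2.645751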